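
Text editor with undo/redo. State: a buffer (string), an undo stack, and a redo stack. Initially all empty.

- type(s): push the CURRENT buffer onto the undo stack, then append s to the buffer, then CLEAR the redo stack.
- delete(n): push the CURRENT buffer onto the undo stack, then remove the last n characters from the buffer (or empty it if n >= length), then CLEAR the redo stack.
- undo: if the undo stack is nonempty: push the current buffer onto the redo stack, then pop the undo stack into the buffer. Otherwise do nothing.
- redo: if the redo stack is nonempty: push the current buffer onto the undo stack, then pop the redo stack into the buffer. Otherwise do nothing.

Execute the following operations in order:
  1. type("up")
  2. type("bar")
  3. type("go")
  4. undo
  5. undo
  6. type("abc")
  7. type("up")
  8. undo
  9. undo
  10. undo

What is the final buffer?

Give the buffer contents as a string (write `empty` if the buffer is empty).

After op 1 (type): buf='up' undo_depth=1 redo_depth=0
After op 2 (type): buf='upbar' undo_depth=2 redo_depth=0
After op 3 (type): buf='upbargo' undo_depth=3 redo_depth=0
After op 4 (undo): buf='upbar' undo_depth=2 redo_depth=1
After op 5 (undo): buf='up' undo_depth=1 redo_depth=2
After op 6 (type): buf='upabc' undo_depth=2 redo_depth=0
After op 7 (type): buf='upabcup' undo_depth=3 redo_depth=0
After op 8 (undo): buf='upabc' undo_depth=2 redo_depth=1
After op 9 (undo): buf='up' undo_depth=1 redo_depth=2
After op 10 (undo): buf='(empty)' undo_depth=0 redo_depth=3

Answer: empty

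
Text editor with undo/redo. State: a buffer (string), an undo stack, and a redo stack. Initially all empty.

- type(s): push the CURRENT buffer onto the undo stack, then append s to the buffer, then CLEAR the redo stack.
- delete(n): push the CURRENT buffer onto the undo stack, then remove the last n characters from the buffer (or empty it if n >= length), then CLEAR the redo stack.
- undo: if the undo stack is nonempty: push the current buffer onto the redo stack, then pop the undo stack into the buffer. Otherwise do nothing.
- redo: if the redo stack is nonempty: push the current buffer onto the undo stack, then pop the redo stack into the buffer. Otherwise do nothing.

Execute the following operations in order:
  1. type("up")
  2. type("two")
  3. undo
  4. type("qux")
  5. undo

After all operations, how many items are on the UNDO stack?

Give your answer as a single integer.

After op 1 (type): buf='up' undo_depth=1 redo_depth=0
After op 2 (type): buf='uptwo' undo_depth=2 redo_depth=0
After op 3 (undo): buf='up' undo_depth=1 redo_depth=1
After op 4 (type): buf='upqux' undo_depth=2 redo_depth=0
After op 5 (undo): buf='up' undo_depth=1 redo_depth=1

Answer: 1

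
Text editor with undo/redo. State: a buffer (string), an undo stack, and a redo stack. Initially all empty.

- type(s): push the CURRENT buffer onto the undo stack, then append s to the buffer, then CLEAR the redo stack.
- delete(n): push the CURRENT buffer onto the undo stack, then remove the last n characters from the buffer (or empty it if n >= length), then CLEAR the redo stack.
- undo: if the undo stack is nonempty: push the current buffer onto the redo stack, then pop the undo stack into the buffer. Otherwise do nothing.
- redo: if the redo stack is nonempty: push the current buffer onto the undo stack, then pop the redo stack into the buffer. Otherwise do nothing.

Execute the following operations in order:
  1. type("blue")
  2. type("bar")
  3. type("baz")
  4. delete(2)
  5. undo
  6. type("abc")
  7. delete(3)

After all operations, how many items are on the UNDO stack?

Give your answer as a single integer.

After op 1 (type): buf='blue' undo_depth=1 redo_depth=0
After op 2 (type): buf='bluebar' undo_depth=2 redo_depth=0
After op 3 (type): buf='bluebarbaz' undo_depth=3 redo_depth=0
After op 4 (delete): buf='bluebarb' undo_depth=4 redo_depth=0
After op 5 (undo): buf='bluebarbaz' undo_depth=3 redo_depth=1
After op 6 (type): buf='bluebarbazabc' undo_depth=4 redo_depth=0
After op 7 (delete): buf='bluebarbaz' undo_depth=5 redo_depth=0

Answer: 5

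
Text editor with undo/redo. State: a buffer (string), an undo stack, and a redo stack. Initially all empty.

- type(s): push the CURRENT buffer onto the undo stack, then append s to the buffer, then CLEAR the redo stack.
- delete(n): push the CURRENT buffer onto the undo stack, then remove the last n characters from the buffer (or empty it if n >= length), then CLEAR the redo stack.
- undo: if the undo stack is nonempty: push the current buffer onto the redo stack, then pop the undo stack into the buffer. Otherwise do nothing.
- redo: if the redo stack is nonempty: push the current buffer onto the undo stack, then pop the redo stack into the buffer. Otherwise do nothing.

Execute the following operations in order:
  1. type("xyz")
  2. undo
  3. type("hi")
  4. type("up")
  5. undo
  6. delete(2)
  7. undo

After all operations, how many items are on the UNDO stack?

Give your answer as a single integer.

Answer: 1

Derivation:
After op 1 (type): buf='xyz' undo_depth=1 redo_depth=0
After op 2 (undo): buf='(empty)' undo_depth=0 redo_depth=1
After op 3 (type): buf='hi' undo_depth=1 redo_depth=0
After op 4 (type): buf='hiup' undo_depth=2 redo_depth=0
After op 5 (undo): buf='hi' undo_depth=1 redo_depth=1
After op 6 (delete): buf='(empty)' undo_depth=2 redo_depth=0
After op 7 (undo): buf='hi' undo_depth=1 redo_depth=1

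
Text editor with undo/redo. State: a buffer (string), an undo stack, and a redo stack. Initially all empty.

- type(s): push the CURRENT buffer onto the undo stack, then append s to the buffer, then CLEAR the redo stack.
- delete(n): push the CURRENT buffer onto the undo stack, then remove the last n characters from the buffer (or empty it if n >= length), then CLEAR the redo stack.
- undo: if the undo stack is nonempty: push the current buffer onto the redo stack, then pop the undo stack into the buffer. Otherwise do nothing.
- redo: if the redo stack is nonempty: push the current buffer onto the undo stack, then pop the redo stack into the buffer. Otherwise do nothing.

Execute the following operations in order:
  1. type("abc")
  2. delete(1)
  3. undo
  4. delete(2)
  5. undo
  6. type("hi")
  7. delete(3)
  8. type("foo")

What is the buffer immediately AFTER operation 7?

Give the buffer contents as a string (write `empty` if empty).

After op 1 (type): buf='abc' undo_depth=1 redo_depth=0
After op 2 (delete): buf='ab' undo_depth=2 redo_depth=0
After op 3 (undo): buf='abc' undo_depth=1 redo_depth=1
After op 4 (delete): buf='a' undo_depth=2 redo_depth=0
After op 5 (undo): buf='abc' undo_depth=1 redo_depth=1
After op 6 (type): buf='abchi' undo_depth=2 redo_depth=0
After op 7 (delete): buf='ab' undo_depth=3 redo_depth=0

Answer: ab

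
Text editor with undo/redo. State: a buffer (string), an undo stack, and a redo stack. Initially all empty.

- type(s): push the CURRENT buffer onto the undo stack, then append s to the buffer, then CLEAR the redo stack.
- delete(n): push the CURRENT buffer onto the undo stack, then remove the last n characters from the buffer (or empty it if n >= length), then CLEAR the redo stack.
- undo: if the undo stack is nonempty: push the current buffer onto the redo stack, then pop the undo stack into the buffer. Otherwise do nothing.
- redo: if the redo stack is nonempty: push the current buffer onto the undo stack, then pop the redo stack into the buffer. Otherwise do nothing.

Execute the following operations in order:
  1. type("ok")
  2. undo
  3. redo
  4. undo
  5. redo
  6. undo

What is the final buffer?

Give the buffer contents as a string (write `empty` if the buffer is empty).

Answer: empty

Derivation:
After op 1 (type): buf='ok' undo_depth=1 redo_depth=0
After op 2 (undo): buf='(empty)' undo_depth=0 redo_depth=1
After op 3 (redo): buf='ok' undo_depth=1 redo_depth=0
After op 4 (undo): buf='(empty)' undo_depth=0 redo_depth=1
After op 5 (redo): buf='ok' undo_depth=1 redo_depth=0
After op 6 (undo): buf='(empty)' undo_depth=0 redo_depth=1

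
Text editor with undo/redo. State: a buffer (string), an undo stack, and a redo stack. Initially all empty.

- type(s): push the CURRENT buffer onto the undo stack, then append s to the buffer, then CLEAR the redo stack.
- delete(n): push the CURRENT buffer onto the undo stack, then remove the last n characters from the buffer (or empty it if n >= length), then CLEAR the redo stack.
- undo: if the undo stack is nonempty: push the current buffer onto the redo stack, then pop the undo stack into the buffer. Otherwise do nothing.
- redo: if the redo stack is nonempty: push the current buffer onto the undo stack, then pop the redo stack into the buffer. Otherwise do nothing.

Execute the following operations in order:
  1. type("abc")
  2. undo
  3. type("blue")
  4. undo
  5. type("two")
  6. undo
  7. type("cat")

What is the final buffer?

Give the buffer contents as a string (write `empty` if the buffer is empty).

Answer: cat

Derivation:
After op 1 (type): buf='abc' undo_depth=1 redo_depth=0
After op 2 (undo): buf='(empty)' undo_depth=0 redo_depth=1
After op 3 (type): buf='blue' undo_depth=1 redo_depth=0
After op 4 (undo): buf='(empty)' undo_depth=0 redo_depth=1
After op 5 (type): buf='two' undo_depth=1 redo_depth=0
After op 6 (undo): buf='(empty)' undo_depth=0 redo_depth=1
After op 7 (type): buf='cat' undo_depth=1 redo_depth=0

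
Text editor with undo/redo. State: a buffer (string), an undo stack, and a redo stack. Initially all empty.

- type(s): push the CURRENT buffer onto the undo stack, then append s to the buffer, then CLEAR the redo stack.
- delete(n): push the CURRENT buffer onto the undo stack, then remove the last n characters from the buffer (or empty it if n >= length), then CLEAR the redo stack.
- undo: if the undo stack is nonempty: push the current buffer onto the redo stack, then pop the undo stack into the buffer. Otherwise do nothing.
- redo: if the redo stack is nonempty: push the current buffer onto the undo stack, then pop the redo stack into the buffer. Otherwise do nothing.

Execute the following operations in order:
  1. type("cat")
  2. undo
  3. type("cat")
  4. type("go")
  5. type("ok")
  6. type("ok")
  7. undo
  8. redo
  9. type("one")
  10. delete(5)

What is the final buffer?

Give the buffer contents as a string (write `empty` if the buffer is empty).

After op 1 (type): buf='cat' undo_depth=1 redo_depth=0
After op 2 (undo): buf='(empty)' undo_depth=0 redo_depth=1
After op 3 (type): buf='cat' undo_depth=1 redo_depth=0
After op 4 (type): buf='catgo' undo_depth=2 redo_depth=0
After op 5 (type): buf='catgook' undo_depth=3 redo_depth=0
After op 6 (type): buf='catgookok' undo_depth=4 redo_depth=0
After op 7 (undo): buf='catgook' undo_depth=3 redo_depth=1
After op 8 (redo): buf='catgookok' undo_depth=4 redo_depth=0
After op 9 (type): buf='catgookokone' undo_depth=5 redo_depth=0
After op 10 (delete): buf='catgook' undo_depth=6 redo_depth=0

Answer: catgook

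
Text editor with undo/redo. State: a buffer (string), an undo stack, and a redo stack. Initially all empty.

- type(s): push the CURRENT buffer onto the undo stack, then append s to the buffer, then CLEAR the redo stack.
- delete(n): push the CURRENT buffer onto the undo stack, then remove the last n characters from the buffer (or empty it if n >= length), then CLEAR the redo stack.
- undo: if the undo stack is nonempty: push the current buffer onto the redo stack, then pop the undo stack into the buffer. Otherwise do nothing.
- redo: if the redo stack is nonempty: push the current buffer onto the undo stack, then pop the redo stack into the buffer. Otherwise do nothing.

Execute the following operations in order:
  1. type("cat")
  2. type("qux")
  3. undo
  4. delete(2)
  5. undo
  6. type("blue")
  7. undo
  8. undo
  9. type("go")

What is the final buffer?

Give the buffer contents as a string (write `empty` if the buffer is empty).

After op 1 (type): buf='cat' undo_depth=1 redo_depth=0
After op 2 (type): buf='catqux' undo_depth=2 redo_depth=0
After op 3 (undo): buf='cat' undo_depth=1 redo_depth=1
After op 4 (delete): buf='c' undo_depth=2 redo_depth=0
After op 5 (undo): buf='cat' undo_depth=1 redo_depth=1
After op 6 (type): buf='catblue' undo_depth=2 redo_depth=0
After op 7 (undo): buf='cat' undo_depth=1 redo_depth=1
After op 8 (undo): buf='(empty)' undo_depth=0 redo_depth=2
After op 9 (type): buf='go' undo_depth=1 redo_depth=0

Answer: go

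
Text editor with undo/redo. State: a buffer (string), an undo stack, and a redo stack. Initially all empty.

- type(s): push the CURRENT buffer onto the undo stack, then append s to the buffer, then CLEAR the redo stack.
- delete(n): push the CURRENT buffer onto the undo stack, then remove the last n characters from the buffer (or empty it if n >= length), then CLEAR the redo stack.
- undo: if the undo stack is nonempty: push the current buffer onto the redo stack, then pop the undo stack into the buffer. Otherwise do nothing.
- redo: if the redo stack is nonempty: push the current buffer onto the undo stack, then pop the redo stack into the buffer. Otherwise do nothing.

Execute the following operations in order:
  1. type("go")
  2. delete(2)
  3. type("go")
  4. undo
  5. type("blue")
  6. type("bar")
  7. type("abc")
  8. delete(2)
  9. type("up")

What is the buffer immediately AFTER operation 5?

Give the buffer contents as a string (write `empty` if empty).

Answer: blue

Derivation:
After op 1 (type): buf='go' undo_depth=1 redo_depth=0
After op 2 (delete): buf='(empty)' undo_depth=2 redo_depth=0
After op 3 (type): buf='go' undo_depth=3 redo_depth=0
After op 4 (undo): buf='(empty)' undo_depth=2 redo_depth=1
After op 5 (type): buf='blue' undo_depth=3 redo_depth=0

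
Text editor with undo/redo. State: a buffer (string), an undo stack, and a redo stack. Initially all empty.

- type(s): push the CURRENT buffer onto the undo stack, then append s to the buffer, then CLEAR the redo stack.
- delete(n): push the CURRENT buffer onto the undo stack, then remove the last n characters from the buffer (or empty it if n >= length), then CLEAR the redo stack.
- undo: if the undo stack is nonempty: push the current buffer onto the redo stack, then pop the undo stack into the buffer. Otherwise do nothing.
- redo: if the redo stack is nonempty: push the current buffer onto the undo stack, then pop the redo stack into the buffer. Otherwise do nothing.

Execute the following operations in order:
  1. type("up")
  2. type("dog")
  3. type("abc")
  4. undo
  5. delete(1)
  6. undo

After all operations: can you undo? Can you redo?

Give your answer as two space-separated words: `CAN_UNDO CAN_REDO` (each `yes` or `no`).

After op 1 (type): buf='up' undo_depth=1 redo_depth=0
After op 2 (type): buf='updog' undo_depth=2 redo_depth=0
After op 3 (type): buf='updogabc' undo_depth=3 redo_depth=0
After op 4 (undo): buf='updog' undo_depth=2 redo_depth=1
After op 5 (delete): buf='updo' undo_depth=3 redo_depth=0
After op 6 (undo): buf='updog' undo_depth=2 redo_depth=1

Answer: yes yes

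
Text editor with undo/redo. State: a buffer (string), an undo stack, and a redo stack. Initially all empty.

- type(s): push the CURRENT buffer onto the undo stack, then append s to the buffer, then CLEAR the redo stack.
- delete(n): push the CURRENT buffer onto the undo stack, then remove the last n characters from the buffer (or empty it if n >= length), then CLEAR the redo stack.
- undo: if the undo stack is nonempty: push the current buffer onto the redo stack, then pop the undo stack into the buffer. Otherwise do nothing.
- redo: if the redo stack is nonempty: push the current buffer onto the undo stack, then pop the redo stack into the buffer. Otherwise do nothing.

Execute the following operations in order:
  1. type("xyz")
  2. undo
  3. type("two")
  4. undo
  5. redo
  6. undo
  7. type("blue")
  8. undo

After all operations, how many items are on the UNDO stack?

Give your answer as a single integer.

Answer: 0

Derivation:
After op 1 (type): buf='xyz' undo_depth=1 redo_depth=0
After op 2 (undo): buf='(empty)' undo_depth=0 redo_depth=1
After op 3 (type): buf='two' undo_depth=1 redo_depth=0
After op 4 (undo): buf='(empty)' undo_depth=0 redo_depth=1
After op 5 (redo): buf='two' undo_depth=1 redo_depth=0
After op 6 (undo): buf='(empty)' undo_depth=0 redo_depth=1
After op 7 (type): buf='blue' undo_depth=1 redo_depth=0
After op 8 (undo): buf='(empty)' undo_depth=0 redo_depth=1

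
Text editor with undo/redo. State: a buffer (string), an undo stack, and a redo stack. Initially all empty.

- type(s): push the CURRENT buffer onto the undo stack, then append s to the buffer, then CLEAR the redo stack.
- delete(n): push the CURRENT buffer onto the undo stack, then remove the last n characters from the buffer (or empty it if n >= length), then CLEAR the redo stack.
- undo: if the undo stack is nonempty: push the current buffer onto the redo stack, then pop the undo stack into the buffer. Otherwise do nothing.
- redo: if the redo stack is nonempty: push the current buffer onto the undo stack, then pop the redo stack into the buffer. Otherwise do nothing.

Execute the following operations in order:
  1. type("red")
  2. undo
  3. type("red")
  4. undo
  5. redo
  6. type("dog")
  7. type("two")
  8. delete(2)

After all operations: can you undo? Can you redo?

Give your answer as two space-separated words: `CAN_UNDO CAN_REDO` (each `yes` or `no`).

After op 1 (type): buf='red' undo_depth=1 redo_depth=0
After op 2 (undo): buf='(empty)' undo_depth=0 redo_depth=1
After op 3 (type): buf='red' undo_depth=1 redo_depth=0
After op 4 (undo): buf='(empty)' undo_depth=0 redo_depth=1
After op 5 (redo): buf='red' undo_depth=1 redo_depth=0
After op 6 (type): buf='reddog' undo_depth=2 redo_depth=0
After op 7 (type): buf='reddogtwo' undo_depth=3 redo_depth=0
After op 8 (delete): buf='reddogt' undo_depth=4 redo_depth=0

Answer: yes no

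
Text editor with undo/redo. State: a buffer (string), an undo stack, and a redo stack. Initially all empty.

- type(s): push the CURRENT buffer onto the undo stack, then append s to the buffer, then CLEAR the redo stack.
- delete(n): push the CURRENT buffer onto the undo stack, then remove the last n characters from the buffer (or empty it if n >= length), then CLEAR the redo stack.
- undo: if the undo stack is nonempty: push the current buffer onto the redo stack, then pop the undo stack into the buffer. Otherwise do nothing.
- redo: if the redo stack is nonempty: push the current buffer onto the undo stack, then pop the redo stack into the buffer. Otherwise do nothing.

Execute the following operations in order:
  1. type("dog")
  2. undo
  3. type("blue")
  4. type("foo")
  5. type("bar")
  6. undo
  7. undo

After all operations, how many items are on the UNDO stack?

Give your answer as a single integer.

After op 1 (type): buf='dog' undo_depth=1 redo_depth=0
After op 2 (undo): buf='(empty)' undo_depth=0 redo_depth=1
After op 3 (type): buf='blue' undo_depth=1 redo_depth=0
After op 4 (type): buf='bluefoo' undo_depth=2 redo_depth=0
After op 5 (type): buf='bluefoobar' undo_depth=3 redo_depth=0
After op 6 (undo): buf='bluefoo' undo_depth=2 redo_depth=1
After op 7 (undo): buf='blue' undo_depth=1 redo_depth=2

Answer: 1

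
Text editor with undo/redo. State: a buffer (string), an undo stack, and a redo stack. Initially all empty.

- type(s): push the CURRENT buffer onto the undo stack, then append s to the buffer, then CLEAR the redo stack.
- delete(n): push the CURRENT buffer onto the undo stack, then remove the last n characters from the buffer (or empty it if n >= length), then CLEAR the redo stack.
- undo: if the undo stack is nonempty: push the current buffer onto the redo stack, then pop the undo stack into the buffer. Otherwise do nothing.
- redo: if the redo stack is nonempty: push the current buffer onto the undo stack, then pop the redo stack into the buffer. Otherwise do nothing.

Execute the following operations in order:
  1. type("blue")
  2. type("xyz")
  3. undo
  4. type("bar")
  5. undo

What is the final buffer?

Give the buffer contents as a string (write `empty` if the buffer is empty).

After op 1 (type): buf='blue' undo_depth=1 redo_depth=0
After op 2 (type): buf='bluexyz' undo_depth=2 redo_depth=0
After op 3 (undo): buf='blue' undo_depth=1 redo_depth=1
After op 4 (type): buf='bluebar' undo_depth=2 redo_depth=0
After op 5 (undo): buf='blue' undo_depth=1 redo_depth=1

Answer: blue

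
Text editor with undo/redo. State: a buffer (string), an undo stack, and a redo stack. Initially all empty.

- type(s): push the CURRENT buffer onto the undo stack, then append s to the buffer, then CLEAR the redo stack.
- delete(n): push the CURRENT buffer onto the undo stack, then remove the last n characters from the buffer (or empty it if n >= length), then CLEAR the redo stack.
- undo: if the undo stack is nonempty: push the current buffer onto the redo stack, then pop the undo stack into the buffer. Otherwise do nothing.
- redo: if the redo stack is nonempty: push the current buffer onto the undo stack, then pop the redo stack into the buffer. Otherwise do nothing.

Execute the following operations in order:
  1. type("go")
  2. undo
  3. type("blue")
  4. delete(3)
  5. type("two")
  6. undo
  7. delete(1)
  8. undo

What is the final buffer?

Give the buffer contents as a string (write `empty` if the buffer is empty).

After op 1 (type): buf='go' undo_depth=1 redo_depth=0
After op 2 (undo): buf='(empty)' undo_depth=0 redo_depth=1
After op 3 (type): buf='blue' undo_depth=1 redo_depth=0
After op 4 (delete): buf='b' undo_depth=2 redo_depth=0
After op 5 (type): buf='btwo' undo_depth=3 redo_depth=0
After op 6 (undo): buf='b' undo_depth=2 redo_depth=1
After op 7 (delete): buf='(empty)' undo_depth=3 redo_depth=0
After op 8 (undo): buf='b' undo_depth=2 redo_depth=1

Answer: b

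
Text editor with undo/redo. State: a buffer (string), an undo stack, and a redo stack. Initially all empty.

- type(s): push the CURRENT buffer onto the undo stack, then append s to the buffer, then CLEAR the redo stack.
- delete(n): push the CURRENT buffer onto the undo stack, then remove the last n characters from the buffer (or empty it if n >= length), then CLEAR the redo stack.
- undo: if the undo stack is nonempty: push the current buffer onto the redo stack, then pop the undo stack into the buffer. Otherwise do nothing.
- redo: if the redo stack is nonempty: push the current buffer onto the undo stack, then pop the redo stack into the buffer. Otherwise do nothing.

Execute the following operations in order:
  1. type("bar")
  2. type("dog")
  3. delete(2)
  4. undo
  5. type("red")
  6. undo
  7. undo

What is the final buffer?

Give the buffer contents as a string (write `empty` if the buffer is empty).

After op 1 (type): buf='bar' undo_depth=1 redo_depth=0
After op 2 (type): buf='bardog' undo_depth=2 redo_depth=0
After op 3 (delete): buf='bard' undo_depth=3 redo_depth=0
After op 4 (undo): buf='bardog' undo_depth=2 redo_depth=1
After op 5 (type): buf='bardogred' undo_depth=3 redo_depth=0
After op 6 (undo): buf='bardog' undo_depth=2 redo_depth=1
After op 7 (undo): buf='bar' undo_depth=1 redo_depth=2

Answer: bar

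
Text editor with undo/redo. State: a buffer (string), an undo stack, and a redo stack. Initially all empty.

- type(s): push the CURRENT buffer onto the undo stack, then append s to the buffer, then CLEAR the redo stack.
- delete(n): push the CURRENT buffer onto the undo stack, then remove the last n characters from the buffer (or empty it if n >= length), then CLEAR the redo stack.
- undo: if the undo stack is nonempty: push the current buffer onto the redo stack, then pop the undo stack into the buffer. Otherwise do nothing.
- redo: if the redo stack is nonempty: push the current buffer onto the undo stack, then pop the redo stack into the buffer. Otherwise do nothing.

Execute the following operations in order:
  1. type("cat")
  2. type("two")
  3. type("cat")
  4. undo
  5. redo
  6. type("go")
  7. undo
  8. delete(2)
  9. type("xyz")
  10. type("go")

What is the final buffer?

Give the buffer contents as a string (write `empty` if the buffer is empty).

Answer: cattwocxyzgo

Derivation:
After op 1 (type): buf='cat' undo_depth=1 redo_depth=0
After op 2 (type): buf='cattwo' undo_depth=2 redo_depth=0
After op 3 (type): buf='cattwocat' undo_depth=3 redo_depth=0
After op 4 (undo): buf='cattwo' undo_depth=2 redo_depth=1
After op 5 (redo): buf='cattwocat' undo_depth=3 redo_depth=0
After op 6 (type): buf='cattwocatgo' undo_depth=4 redo_depth=0
After op 7 (undo): buf='cattwocat' undo_depth=3 redo_depth=1
After op 8 (delete): buf='cattwoc' undo_depth=4 redo_depth=0
After op 9 (type): buf='cattwocxyz' undo_depth=5 redo_depth=0
After op 10 (type): buf='cattwocxyzgo' undo_depth=6 redo_depth=0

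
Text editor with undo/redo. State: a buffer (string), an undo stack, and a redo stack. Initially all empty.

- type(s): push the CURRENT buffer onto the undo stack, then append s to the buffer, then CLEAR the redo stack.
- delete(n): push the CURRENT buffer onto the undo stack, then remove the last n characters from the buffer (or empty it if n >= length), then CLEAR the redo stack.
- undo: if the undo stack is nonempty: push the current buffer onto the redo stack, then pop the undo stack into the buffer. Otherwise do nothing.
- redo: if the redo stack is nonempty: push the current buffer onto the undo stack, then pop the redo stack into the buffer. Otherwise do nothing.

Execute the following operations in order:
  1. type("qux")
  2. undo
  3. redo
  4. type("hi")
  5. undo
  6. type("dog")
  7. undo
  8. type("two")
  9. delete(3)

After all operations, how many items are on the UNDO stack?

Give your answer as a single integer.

After op 1 (type): buf='qux' undo_depth=1 redo_depth=0
After op 2 (undo): buf='(empty)' undo_depth=0 redo_depth=1
After op 3 (redo): buf='qux' undo_depth=1 redo_depth=0
After op 4 (type): buf='quxhi' undo_depth=2 redo_depth=0
After op 5 (undo): buf='qux' undo_depth=1 redo_depth=1
After op 6 (type): buf='quxdog' undo_depth=2 redo_depth=0
After op 7 (undo): buf='qux' undo_depth=1 redo_depth=1
After op 8 (type): buf='quxtwo' undo_depth=2 redo_depth=0
After op 9 (delete): buf='qux' undo_depth=3 redo_depth=0

Answer: 3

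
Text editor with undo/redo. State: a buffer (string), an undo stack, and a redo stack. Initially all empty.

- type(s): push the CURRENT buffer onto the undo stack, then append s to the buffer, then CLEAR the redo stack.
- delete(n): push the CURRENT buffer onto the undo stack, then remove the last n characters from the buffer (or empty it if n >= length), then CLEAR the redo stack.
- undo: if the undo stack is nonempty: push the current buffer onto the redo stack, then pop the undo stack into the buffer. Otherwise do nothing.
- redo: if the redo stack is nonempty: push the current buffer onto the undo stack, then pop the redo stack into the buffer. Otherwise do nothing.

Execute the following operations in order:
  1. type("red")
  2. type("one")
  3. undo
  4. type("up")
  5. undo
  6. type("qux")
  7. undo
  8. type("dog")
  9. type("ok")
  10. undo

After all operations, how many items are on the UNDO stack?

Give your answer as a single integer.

After op 1 (type): buf='red' undo_depth=1 redo_depth=0
After op 2 (type): buf='redone' undo_depth=2 redo_depth=0
After op 3 (undo): buf='red' undo_depth=1 redo_depth=1
After op 4 (type): buf='redup' undo_depth=2 redo_depth=0
After op 5 (undo): buf='red' undo_depth=1 redo_depth=1
After op 6 (type): buf='redqux' undo_depth=2 redo_depth=0
After op 7 (undo): buf='red' undo_depth=1 redo_depth=1
After op 8 (type): buf='reddog' undo_depth=2 redo_depth=0
After op 9 (type): buf='reddogok' undo_depth=3 redo_depth=0
After op 10 (undo): buf='reddog' undo_depth=2 redo_depth=1

Answer: 2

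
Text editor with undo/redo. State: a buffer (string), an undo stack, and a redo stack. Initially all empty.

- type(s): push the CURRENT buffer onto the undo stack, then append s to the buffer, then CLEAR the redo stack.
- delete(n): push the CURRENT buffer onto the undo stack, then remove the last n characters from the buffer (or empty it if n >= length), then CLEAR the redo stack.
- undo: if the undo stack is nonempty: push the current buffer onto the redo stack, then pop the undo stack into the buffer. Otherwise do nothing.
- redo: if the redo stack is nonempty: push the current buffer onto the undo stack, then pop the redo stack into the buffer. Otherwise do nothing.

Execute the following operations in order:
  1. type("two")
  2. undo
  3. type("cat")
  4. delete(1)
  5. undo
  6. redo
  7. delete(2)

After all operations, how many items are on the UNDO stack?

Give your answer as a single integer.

Answer: 3

Derivation:
After op 1 (type): buf='two' undo_depth=1 redo_depth=0
After op 2 (undo): buf='(empty)' undo_depth=0 redo_depth=1
After op 3 (type): buf='cat' undo_depth=1 redo_depth=0
After op 4 (delete): buf='ca' undo_depth=2 redo_depth=0
After op 5 (undo): buf='cat' undo_depth=1 redo_depth=1
After op 6 (redo): buf='ca' undo_depth=2 redo_depth=0
After op 7 (delete): buf='(empty)' undo_depth=3 redo_depth=0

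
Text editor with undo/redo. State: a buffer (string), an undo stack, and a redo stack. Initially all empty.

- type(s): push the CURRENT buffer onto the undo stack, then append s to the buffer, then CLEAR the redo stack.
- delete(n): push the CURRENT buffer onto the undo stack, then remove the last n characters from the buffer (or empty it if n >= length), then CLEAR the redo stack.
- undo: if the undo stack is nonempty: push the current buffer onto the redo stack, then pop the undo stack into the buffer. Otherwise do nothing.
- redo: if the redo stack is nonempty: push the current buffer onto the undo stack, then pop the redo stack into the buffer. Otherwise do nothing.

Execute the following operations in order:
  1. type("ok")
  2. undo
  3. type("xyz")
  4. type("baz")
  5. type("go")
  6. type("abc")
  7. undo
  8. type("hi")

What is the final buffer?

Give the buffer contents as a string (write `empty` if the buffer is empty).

Answer: xyzbazgohi

Derivation:
After op 1 (type): buf='ok' undo_depth=1 redo_depth=0
After op 2 (undo): buf='(empty)' undo_depth=0 redo_depth=1
After op 3 (type): buf='xyz' undo_depth=1 redo_depth=0
After op 4 (type): buf='xyzbaz' undo_depth=2 redo_depth=0
After op 5 (type): buf='xyzbazgo' undo_depth=3 redo_depth=0
After op 6 (type): buf='xyzbazgoabc' undo_depth=4 redo_depth=0
After op 7 (undo): buf='xyzbazgo' undo_depth=3 redo_depth=1
After op 8 (type): buf='xyzbazgohi' undo_depth=4 redo_depth=0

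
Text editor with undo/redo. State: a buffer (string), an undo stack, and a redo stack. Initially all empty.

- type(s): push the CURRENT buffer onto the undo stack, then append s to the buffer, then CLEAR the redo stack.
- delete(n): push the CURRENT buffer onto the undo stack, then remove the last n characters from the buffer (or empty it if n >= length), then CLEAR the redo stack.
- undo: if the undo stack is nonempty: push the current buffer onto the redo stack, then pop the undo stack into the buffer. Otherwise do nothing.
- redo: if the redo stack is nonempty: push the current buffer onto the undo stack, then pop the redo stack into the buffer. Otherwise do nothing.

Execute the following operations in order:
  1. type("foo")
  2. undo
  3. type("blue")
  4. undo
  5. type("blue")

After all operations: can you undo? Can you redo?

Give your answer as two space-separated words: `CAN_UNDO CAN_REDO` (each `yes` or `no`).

After op 1 (type): buf='foo' undo_depth=1 redo_depth=0
After op 2 (undo): buf='(empty)' undo_depth=0 redo_depth=1
After op 3 (type): buf='blue' undo_depth=1 redo_depth=0
After op 4 (undo): buf='(empty)' undo_depth=0 redo_depth=1
After op 5 (type): buf='blue' undo_depth=1 redo_depth=0

Answer: yes no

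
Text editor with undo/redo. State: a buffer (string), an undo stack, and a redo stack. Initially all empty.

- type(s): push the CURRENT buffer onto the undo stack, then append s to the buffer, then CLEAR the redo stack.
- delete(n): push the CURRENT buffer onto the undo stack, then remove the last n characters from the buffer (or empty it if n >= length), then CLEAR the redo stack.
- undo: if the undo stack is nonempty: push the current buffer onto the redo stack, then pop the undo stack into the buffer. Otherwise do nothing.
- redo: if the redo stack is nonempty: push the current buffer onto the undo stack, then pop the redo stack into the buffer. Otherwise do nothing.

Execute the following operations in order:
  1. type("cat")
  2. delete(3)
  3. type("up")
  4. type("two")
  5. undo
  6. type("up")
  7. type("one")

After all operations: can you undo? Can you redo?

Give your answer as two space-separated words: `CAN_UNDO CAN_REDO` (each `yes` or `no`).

Answer: yes no

Derivation:
After op 1 (type): buf='cat' undo_depth=1 redo_depth=0
After op 2 (delete): buf='(empty)' undo_depth=2 redo_depth=0
After op 3 (type): buf='up' undo_depth=3 redo_depth=0
After op 4 (type): buf='uptwo' undo_depth=4 redo_depth=0
After op 5 (undo): buf='up' undo_depth=3 redo_depth=1
After op 6 (type): buf='upup' undo_depth=4 redo_depth=0
After op 7 (type): buf='upupone' undo_depth=5 redo_depth=0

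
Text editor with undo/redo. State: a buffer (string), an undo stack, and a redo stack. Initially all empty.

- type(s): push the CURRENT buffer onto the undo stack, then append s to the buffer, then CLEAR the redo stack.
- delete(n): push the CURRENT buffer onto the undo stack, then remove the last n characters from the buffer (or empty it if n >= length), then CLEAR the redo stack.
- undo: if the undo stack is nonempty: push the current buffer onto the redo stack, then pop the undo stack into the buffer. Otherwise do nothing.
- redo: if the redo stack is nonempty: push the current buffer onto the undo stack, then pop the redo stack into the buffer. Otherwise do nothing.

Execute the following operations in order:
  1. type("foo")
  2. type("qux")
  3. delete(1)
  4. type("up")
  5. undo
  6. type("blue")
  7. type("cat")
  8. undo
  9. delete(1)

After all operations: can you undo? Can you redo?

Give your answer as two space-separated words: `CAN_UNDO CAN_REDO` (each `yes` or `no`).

Answer: yes no

Derivation:
After op 1 (type): buf='foo' undo_depth=1 redo_depth=0
After op 2 (type): buf='fooqux' undo_depth=2 redo_depth=0
After op 3 (delete): buf='fooqu' undo_depth=3 redo_depth=0
After op 4 (type): buf='fooquup' undo_depth=4 redo_depth=0
After op 5 (undo): buf='fooqu' undo_depth=3 redo_depth=1
After op 6 (type): buf='fooqublue' undo_depth=4 redo_depth=0
After op 7 (type): buf='fooqubluecat' undo_depth=5 redo_depth=0
After op 8 (undo): buf='fooqublue' undo_depth=4 redo_depth=1
After op 9 (delete): buf='fooqublu' undo_depth=5 redo_depth=0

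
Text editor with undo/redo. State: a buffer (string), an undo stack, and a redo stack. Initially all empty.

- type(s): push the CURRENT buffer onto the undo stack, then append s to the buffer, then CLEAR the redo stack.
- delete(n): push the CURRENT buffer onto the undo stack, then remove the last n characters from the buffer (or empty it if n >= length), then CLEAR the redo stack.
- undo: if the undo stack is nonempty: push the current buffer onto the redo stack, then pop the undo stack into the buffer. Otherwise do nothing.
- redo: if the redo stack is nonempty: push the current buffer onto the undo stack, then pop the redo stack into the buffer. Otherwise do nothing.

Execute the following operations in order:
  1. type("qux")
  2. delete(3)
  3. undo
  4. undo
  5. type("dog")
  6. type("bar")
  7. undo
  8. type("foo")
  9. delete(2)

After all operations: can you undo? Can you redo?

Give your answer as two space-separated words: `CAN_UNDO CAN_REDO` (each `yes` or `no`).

After op 1 (type): buf='qux' undo_depth=1 redo_depth=0
After op 2 (delete): buf='(empty)' undo_depth=2 redo_depth=0
After op 3 (undo): buf='qux' undo_depth=1 redo_depth=1
After op 4 (undo): buf='(empty)' undo_depth=0 redo_depth=2
After op 5 (type): buf='dog' undo_depth=1 redo_depth=0
After op 6 (type): buf='dogbar' undo_depth=2 redo_depth=0
After op 7 (undo): buf='dog' undo_depth=1 redo_depth=1
After op 8 (type): buf='dogfoo' undo_depth=2 redo_depth=0
After op 9 (delete): buf='dogf' undo_depth=3 redo_depth=0

Answer: yes no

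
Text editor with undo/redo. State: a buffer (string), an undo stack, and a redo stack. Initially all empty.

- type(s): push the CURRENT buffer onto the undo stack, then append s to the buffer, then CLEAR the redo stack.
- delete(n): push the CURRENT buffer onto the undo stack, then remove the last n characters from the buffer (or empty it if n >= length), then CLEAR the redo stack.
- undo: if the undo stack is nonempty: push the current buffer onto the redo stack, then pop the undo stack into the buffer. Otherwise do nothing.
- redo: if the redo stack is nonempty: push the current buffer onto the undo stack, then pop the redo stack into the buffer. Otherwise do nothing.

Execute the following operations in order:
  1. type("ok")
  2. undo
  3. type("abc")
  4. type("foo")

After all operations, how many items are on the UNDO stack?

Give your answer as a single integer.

After op 1 (type): buf='ok' undo_depth=1 redo_depth=0
After op 2 (undo): buf='(empty)' undo_depth=0 redo_depth=1
After op 3 (type): buf='abc' undo_depth=1 redo_depth=0
After op 4 (type): buf='abcfoo' undo_depth=2 redo_depth=0

Answer: 2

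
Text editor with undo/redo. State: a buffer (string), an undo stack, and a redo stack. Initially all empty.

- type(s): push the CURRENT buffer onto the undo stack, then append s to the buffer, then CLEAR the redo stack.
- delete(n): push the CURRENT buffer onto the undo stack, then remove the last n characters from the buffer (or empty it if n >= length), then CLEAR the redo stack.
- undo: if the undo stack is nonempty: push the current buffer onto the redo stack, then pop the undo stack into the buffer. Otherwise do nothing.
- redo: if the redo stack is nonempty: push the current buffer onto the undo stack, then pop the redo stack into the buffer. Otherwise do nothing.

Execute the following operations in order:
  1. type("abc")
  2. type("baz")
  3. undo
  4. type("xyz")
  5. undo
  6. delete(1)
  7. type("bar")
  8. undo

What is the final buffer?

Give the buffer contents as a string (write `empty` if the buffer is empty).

Answer: ab

Derivation:
After op 1 (type): buf='abc' undo_depth=1 redo_depth=0
After op 2 (type): buf='abcbaz' undo_depth=2 redo_depth=0
After op 3 (undo): buf='abc' undo_depth=1 redo_depth=1
After op 4 (type): buf='abcxyz' undo_depth=2 redo_depth=0
After op 5 (undo): buf='abc' undo_depth=1 redo_depth=1
After op 6 (delete): buf='ab' undo_depth=2 redo_depth=0
After op 7 (type): buf='abbar' undo_depth=3 redo_depth=0
After op 8 (undo): buf='ab' undo_depth=2 redo_depth=1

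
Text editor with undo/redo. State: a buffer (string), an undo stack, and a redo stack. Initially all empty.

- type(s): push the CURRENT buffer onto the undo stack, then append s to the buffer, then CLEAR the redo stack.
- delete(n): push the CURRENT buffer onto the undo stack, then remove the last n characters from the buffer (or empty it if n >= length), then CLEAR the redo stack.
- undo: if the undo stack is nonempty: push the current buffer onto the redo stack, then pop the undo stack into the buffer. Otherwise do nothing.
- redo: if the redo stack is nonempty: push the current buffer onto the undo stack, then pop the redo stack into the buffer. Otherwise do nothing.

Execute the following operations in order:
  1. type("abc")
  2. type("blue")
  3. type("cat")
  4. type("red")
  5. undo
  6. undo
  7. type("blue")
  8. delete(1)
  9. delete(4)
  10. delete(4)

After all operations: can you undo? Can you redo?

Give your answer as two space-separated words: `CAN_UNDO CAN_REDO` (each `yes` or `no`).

Answer: yes no

Derivation:
After op 1 (type): buf='abc' undo_depth=1 redo_depth=0
After op 2 (type): buf='abcblue' undo_depth=2 redo_depth=0
After op 3 (type): buf='abcbluecat' undo_depth=3 redo_depth=0
After op 4 (type): buf='abcbluecatred' undo_depth=4 redo_depth=0
After op 5 (undo): buf='abcbluecat' undo_depth=3 redo_depth=1
After op 6 (undo): buf='abcblue' undo_depth=2 redo_depth=2
After op 7 (type): buf='abcblueblue' undo_depth=3 redo_depth=0
After op 8 (delete): buf='abcblueblu' undo_depth=4 redo_depth=0
After op 9 (delete): buf='abcblu' undo_depth=5 redo_depth=0
After op 10 (delete): buf='ab' undo_depth=6 redo_depth=0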